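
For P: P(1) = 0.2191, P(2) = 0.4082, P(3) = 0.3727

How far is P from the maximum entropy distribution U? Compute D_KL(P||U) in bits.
0.0467 bits

U(i) = 1/3 for all i

D_KL(P||U) = Σ P(x) log₂(P(x) / (1/3))
           = Σ P(x) log₂(P(x)) + log₂(3)
           = log₂(3) - H(P)

H(P) = -Σ P(x) log₂(P(x)):
  -P(1)·log₂(P(1)) = -(0.2191)·log₂(0.2191) = 0.47990
  -P(2)·log₂(P(2)) = -(0.4082)·log₂(0.4082) = 0.52766
  -P(3)·log₂(P(3)) = -(0.3727)·log₂(0.3727) = 0.53069
H(P) = 0.47990 + 0.52766 + 0.53069 = 1.53825 bits

log₂(3) = 1.58496 bits

D_KL(P||U) = 1.58496 - 1.53825 = 0.04671 ≈ 0.0467 bits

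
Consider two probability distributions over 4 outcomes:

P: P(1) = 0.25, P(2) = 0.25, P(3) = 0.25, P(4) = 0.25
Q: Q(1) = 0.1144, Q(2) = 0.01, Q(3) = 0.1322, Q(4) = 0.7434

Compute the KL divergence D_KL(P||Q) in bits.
1.2797 bits

D_KL(P||Q) = Σ P(x) log₂(P(x)/Q(x))

Computing term by term:
  P(1)·log₂(P(1)/Q(1)) = 0.25·log₂(0.25/0.1144) = 0.28196
  P(2)·log₂(P(2)/Q(2)) = 0.25·log₂(0.25/0.01) = 1.16096
  P(3)·log₂(P(3)/Q(3)) = 0.25·log₂(0.25/0.1322) = 0.22980
  P(4)·log₂(P(4)/Q(4)) = 0.25·log₂(0.25/0.7434) = -0.39305

D_KL(P||Q) = 0.28196 + 1.16096 + 0.22980 - 0.39305 = 1.27967 ≈ 1.2797 bits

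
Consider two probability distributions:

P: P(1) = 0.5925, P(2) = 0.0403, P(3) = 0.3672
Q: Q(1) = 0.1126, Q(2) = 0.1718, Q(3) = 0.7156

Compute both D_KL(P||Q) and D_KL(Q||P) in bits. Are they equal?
D_KL(P||Q) = 0.9816 bits, D_KL(Q||P) = 0.7785 bits. No, they are not equal.

D_KL(P||Q) = Σ P(x) log₂(P(x)/Q(x))

Computing term by term:
  P(1)·log₂(P(1)/Q(1)) = 0.5925·log₂(0.5925/0.1126) = 1.41940
  P(2)·log₂(P(2)/Q(2)) = 0.0403·log₂(0.0403/0.1718) = -0.08430
  P(3)·log₂(P(3)/Q(3)) = 0.3672·log₂(0.3672/0.7156) = -0.35346

D_KL(P||Q) = 1.41940 - 0.08430 - 0.35346 = 0.98164 ≈ 0.9816 bits

D_KL(Q||P) = Σ Q(x) log₂(Q(x)/P(x))

Computing term by term:
  Q(1)·log₂(Q(1)/P(1)) = 0.1126·log₂(0.1126/0.5925) = -0.26975
  Q(2)·log₂(Q(2)/P(2)) = 0.1718·log₂(0.1718/0.0403) = 0.35938
  Q(3)·log₂(Q(3)/P(3)) = 0.7156·log₂(0.7156/0.3672) = 0.68883

D_KL(Q||P) = -0.26975 + 0.35938 + 0.68883 = 0.77846 ≈ 0.7785 bits

These are NOT equal (difference: 0.2031 bits). KL divergence is asymmetric: D_KL(P||Q) ≠ D_KL(Q||P) in general.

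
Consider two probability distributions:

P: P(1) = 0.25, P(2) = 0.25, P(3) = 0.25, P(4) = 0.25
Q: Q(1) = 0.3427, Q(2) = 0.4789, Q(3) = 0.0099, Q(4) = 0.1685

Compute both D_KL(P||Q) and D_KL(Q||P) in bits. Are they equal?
D_KL(P||Q) = 0.9587 bits, D_KL(Q||P) = 0.4630 bits. No, they are not equal.

D_KL(P||Q) = Σ P(x) log₂(P(x)/Q(x))

Computing term by term:
  P(1)·log₂(P(1)/Q(1)) = 0.25·log₂(0.25/0.3427) = -0.11375
  P(2)·log₂(P(2)/Q(2)) = 0.25·log₂(0.25/0.4789) = -0.23445
  P(3)·log₂(P(3)/Q(3)) = 0.25·log₂(0.25/0.0099) = 1.16459
  P(4)·log₂(P(4)/Q(4)) = 0.25·log₂(0.25/0.1685) = 0.14229

D_KL(P||Q) = -0.11375 - 0.23445 + 1.16459 + 0.14229 = 0.95868 ≈ 0.9587 bits

D_KL(Q||P) = Σ Q(x) log₂(Q(x)/P(x))

Computing term by term:
  Q(1)·log₂(Q(1)/P(1)) = 0.3427·log₂(0.3427/0.25) = 0.15593
  Q(2)·log₂(Q(2)/P(2)) = 0.4789·log₂(0.4789/0.25) = 0.44911
  Q(3)·log₂(Q(3)/P(3)) = 0.0099·log₂(0.0099/0.25) = -0.04612
  Q(4)·log₂(Q(4)/P(4)) = 0.1685·log₂(0.1685/0.25) = -0.09591

D_KL(Q||P) = 0.15593 + 0.44911 - 0.04612 - 0.09591 = 0.46301 ≈ 0.4630 bits

These are NOT equal (difference: 0.4957 bits). KL divergence is asymmetric: D_KL(P||Q) ≠ D_KL(Q||P) in general.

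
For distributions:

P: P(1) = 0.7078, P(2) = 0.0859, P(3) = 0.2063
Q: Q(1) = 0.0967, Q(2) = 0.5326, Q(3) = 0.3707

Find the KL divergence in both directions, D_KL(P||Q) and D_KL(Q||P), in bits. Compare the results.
D_KL(P||Q) = 1.6321 bits, D_KL(Q||P) = 1.4377 bits. D_KL(P||Q) is larger than D_KL(Q||P) by 0.1944 bits; the two directions differ.

D_KL(P||Q) = Σ P(x) log₂(P(x)/Q(x))

Computing term by term:
  P(1)·log₂(P(1)/Q(1)) = 0.7078·log₂(0.7078/0.0967) = 2.03263
  P(2)·log₂(P(2)/Q(2)) = 0.0859·log₂(0.0859/0.5326) = -0.22612
  P(3)·log₂(P(3)/Q(3)) = 0.2063·log₂(0.2063/0.3707) = -0.17443

D_KL(P||Q) = 2.03263 - 0.22612 - 0.17443 = 1.63208 ≈ 1.6321 bits

D_KL(Q||P) = Σ Q(x) log₂(Q(x)/P(x))

Computing term by term:
  Q(1)·log₂(Q(1)/P(1)) = 0.0967·log₂(0.0967/0.7078) = -0.27770
  Q(2)·log₂(Q(2)/P(2)) = 0.5326·log₂(0.5326/0.0859) = 1.40197
  Q(3)·log₂(Q(3)/P(3)) = 0.3707·log₂(0.3707/0.2063) = 0.31343

D_KL(Q||P) = -0.27770 + 1.40197 + 0.31343 = 1.43770 ≈ 1.4377 bits

These are NOT equal (difference: 0.1944 bits). KL divergence is asymmetric: D_KL(P||Q) ≠ D_KL(Q||P) in general.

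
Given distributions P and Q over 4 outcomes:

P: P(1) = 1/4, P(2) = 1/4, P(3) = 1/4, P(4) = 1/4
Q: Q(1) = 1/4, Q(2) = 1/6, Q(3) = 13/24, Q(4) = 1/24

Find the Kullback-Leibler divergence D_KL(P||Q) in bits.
0.5136 bits

D_KL(P||Q) = Σ P(x) log₂(P(x)/Q(x))

Computing term by term:
  P(1)·log₂(P(1)/Q(1)) = (1/4)·log₂((1/4)/(1/4)) = 0.00000
  P(2)·log₂(P(2)/Q(2)) = (1/4)·log₂((1/4)/(1/6)) = 0.14624
  P(3)·log₂(P(3)/Q(3)) = (1/4)·log₂((1/4)/(13/24)) = -0.27887
  P(4)·log₂(P(4)/Q(4)) = (1/4)·log₂((1/4)/(1/24)) = 0.64624

D_KL(P||Q) = 0.00000 + 0.14624 - 0.27887 + 0.64624 = 0.51361 ≈ 0.5136 bits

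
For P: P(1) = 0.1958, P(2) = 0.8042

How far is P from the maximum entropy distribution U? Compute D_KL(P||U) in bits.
0.2866 bits

U(i) = 1/2 for all i

D_KL(P||U) = Σ P(x) log₂(P(x) / (1/2))
           = Σ P(x) log₂(P(x)) + log₂(2)
           = log₂(2) - H(P)

H(P) = -Σ P(x) log₂(P(x)):
  -P(1)·log₂(P(1)) = -(0.1958)·log₂(0.1958) = 0.46063
  -P(2)·log₂(P(2)) = -(0.8042)·log₂(0.8042) = 0.25282
H(P) = 0.46063 + 0.25282 = 0.71345 bits

log₂(2) = 1.00000 bits

D_KL(P||U) = 1.00000 - 0.71345 = 0.28655 ≈ 0.2866 bits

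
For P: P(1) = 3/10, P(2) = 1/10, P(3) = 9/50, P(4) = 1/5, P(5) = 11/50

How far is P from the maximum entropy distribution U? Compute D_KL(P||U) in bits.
0.0784 bits

U(i) = 1/5 for all i

D_KL(P||U) = Σ P(x) log₂(P(x) / (1/5))
           = Σ P(x) log₂(P(x)) + log₂(5)
           = log₂(5) - H(P)

H(P) = -Σ P(x) log₂(P(x)):
  -P(1)·log₂(P(1)) = -(3/10)·log₂(3/10) = 0.52109
  -P(2)·log₂(P(2)) = -(1/10)·log₂(1/10) = 0.33219
  -P(3)·log₂(P(3)) = -(9/50)·log₂(9/50) = 0.44531
  -P(4)·log₂(P(4)) = -(1/5)·log₂(1/5) = 0.46439
  -P(5)·log₂(P(5)) = -(11/50)·log₂(11/50) = 0.48057
H(P) = 0.52109 + 0.33219 + 0.44531 + 0.46439 + 0.48057 = 2.24355 bits

log₂(5) = 2.32193 bits

D_KL(P||U) = 2.32193 - 2.24355 = 0.07838 ≈ 0.0784 bits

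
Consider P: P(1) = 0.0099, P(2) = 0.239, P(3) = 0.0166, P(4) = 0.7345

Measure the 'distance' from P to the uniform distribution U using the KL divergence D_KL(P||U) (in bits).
1.0154 bits

U(i) = 1/4 for all i

D_KL(P||U) = Σ P(x) log₂(P(x) / (1/4))
           = Σ P(x) log₂(P(x)) + log₂(4)
           = log₂(4) - H(P)

H(P) = -Σ P(x) log₂(P(x)):
  -P(1)·log₂(P(1)) = -(0.0099)·log₂(0.0099) = 0.06592
  -P(2)·log₂(P(2)) = -(0.239)·log₂(0.239) = 0.49352
  -P(3)·log₂(P(3)) = -(0.0166)·log₂(0.0166) = 0.09815
  -P(4)·log₂(P(4)) = -(0.7345)·log₂(0.7345) = 0.32697
H(P) = 0.06592 + 0.49352 + 0.09815 + 0.32697 = 0.98456 bits

log₂(4) = 2.00000 bits

D_KL(P||U) = 2.00000 - 0.98456 = 1.01544 ≈ 1.0154 bits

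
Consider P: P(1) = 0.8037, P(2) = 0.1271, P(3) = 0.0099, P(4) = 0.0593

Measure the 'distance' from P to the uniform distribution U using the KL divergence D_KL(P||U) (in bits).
1.0608 bits

U(i) = 1/4 for all i

D_KL(P||U) = Σ P(x) log₂(P(x) / (1/4))
           = Σ P(x) log₂(P(x)) + log₂(4)
           = log₂(4) - H(P)

H(P) = -Σ P(x) log₂(P(x)):
  -P(1)·log₂(P(1)) = -(0.8037)·log₂(0.8037) = 0.25338
  -P(2)·log₂(P(2)) = -(0.1271)·log₂(0.1271) = 0.37825
  -P(3)·log₂(P(3)) = -(0.0099)·log₂(0.0099) = 0.06592
  -P(4)·log₂(P(4)) = -(0.0593)·log₂(0.0593) = 0.24170
H(P) = 0.25338 + 0.37825 + 0.06592 + 0.24170 = 0.93925 bits

log₂(4) = 2.00000 bits

D_KL(P||U) = 2.00000 - 0.93925 = 1.06075 ≈ 1.0608 bits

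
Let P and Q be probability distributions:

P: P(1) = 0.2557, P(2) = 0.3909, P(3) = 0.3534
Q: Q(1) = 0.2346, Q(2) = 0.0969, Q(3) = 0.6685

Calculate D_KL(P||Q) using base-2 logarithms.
0.4934 bits

D_KL(P||Q) = Σ P(x) log₂(P(x)/Q(x))

Computing term by term:
  P(1)·log₂(P(1)/Q(1)) = 0.2557·log₂(0.2557/0.2346) = 0.03177
  P(2)·log₂(P(2)/Q(2)) = 0.3909·log₂(0.3909/0.0969) = 0.78658
  P(3)·log₂(P(3)/Q(3)) = 0.3534·log₂(0.3534/0.6685) = -0.32500

D_KL(P||Q) = 0.03177 + 0.78658 - 0.32500 = 0.49335 ≈ 0.4934 bits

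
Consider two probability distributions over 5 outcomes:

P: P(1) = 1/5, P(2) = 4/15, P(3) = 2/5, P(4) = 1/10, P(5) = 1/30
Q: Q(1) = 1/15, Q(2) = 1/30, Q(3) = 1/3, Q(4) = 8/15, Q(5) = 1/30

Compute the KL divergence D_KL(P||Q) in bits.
0.9807 bits

D_KL(P||Q) = Σ P(x) log₂(P(x)/Q(x))

Computing term by term:
  P(1)·log₂(P(1)/Q(1)) = (1/5)·log₂((1/5)/(1/15)) = 0.31699
  P(2)·log₂(P(2)/Q(2)) = (4/15)·log₂((4/15)/(1/30)) = 0.80000
  P(3)·log₂(P(3)/Q(3)) = (2/5)·log₂((2/5)/(1/3)) = 0.10521
  P(4)·log₂(P(4)/Q(4)) = (1/10)·log₂((1/10)/(8/15)) = -0.24150
  P(5)·log₂(P(5)/Q(5)) = (1/30)·log₂((1/30)/(1/30)) = 0.00000

D_KL(P||Q) = 0.31699 + 0.80000 + 0.10521 - 0.24150 + 0.00000 = 0.98070 ≈ 0.9807 bits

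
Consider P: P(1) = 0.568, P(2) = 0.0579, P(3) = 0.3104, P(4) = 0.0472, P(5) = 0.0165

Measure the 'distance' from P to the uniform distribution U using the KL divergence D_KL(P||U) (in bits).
0.7909 bits

U(i) = 1/5 for all i

D_KL(P||U) = Σ P(x) log₂(P(x) / (1/5))
           = Σ P(x) log₂(P(x)) + log₂(5)
           = log₂(5) - H(P)

H(P) = -Σ P(x) log₂(P(x)):
  -P(1)·log₂(P(1)) = -(0.568)·log₂(0.568) = 0.46351
  -P(2)·log₂(P(2)) = -(0.0579)·log₂(0.0579) = 0.23799
  -P(3)·log₂(P(3)) = -(0.3104)·log₂(0.3104) = 0.52389
  -P(4)·log₂(P(4)) = -(0.0472)·log₂(0.0472) = 0.20792
  -P(5)·log₂(P(5)) = -(0.0165)·log₂(0.0165) = 0.09770
H(P) = 0.46351 + 0.23799 + 0.52389 + 0.20792 + 0.09770 = 1.53101 bits

log₂(5) = 2.32193 bits

D_KL(P||U) = 2.32193 - 1.53101 = 0.79092 ≈ 0.7909 bits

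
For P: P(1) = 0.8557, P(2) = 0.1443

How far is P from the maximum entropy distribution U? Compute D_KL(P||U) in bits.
0.4046 bits

U(i) = 1/2 for all i

D_KL(P||U) = Σ P(x) log₂(P(x) / (1/2))
           = Σ P(x) log₂(P(x)) + log₂(2)
           = log₂(2) - H(P)

H(P) = -Σ P(x) log₂(P(x)):
  -P(1)·log₂(P(1)) = -(0.8557)·log₂(0.8557) = 0.19238
  -P(2)·log₂(P(2)) = -(0.1443)·log₂(0.1443) = 0.40301
H(P) = 0.19238 + 0.40301 = 0.59539 bits

log₂(2) = 1.00000 bits

D_KL(P||U) = 1.00000 - 0.59539 = 0.40461 ≈ 0.4046 bits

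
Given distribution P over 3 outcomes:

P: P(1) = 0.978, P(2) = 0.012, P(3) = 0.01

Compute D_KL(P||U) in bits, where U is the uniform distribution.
1.4106 bits

U(i) = 1/3 for all i

D_KL(P||U) = Σ P(x) log₂(P(x) / (1/3))
           = Σ P(x) log₂(P(x)) + log₂(3)
           = log₂(3) - H(P)

H(P) = -Σ P(x) log₂(P(x)):
  -P(1)·log₂(P(1)) = -(0.978)·log₂(0.978) = 0.03139
  -P(2)·log₂(P(2)) = -(0.012)·log₂(0.012) = 0.07657
  -P(3)·log₂(P(3)) = -(0.01)·log₂(0.01) = 0.06644
H(P) = 0.03139 + 0.07657 + 0.06644 = 0.17440 bits

log₂(3) = 1.58496 bits

D_KL(P||U) = 1.58496 - 0.17440 = 1.41056 ≈ 1.4106 bits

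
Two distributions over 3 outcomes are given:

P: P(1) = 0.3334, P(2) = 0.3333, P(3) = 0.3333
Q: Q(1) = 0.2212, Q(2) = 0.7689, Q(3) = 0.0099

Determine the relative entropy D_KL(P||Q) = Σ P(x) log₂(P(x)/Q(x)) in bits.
1.4863 bits

D_KL(P||Q) = Σ P(x) log₂(P(x)/Q(x))

Computing term by term:
  P(1)·log₂(P(1)/Q(1)) = 0.3334·log₂(0.3334/0.2212) = 0.19734
  P(2)·log₂(P(2)/Q(2)) = 0.3333·log₂(0.3333/0.7689) = -0.40195
  P(3)·log₂(P(3)/Q(3)) = 0.3333·log₂(0.3333/0.0099) = 1.69091

D_KL(P||Q) = 0.19734 - 0.40195 + 1.69091 = 1.48630 ≈ 1.4863 bits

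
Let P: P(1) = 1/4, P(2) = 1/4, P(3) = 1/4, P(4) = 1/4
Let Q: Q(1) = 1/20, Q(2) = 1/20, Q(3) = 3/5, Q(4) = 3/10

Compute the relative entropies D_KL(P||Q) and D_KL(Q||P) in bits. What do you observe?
D_KL(P||Q) = 0.7794 bits, D_KL(Q||P) = 0.6045 bits. The two directions give different values (D_KL(P||Q) exceeds D_KL(Q||P) by 0.1749 bits): KL divergence is asymmetric.

D_KL(P||Q) = Σ P(x) log₂(P(x)/Q(x))

Computing term by term:
  P(1)·log₂(P(1)/Q(1)) = (1/4)·log₂((1/4)/(1/20)) = 0.58048
  P(2)·log₂(P(2)/Q(2)) = (1/4)·log₂((1/4)/(1/20)) = 0.58048
  P(3)·log₂(P(3)/Q(3)) = (1/4)·log₂((1/4)/(3/5)) = -0.31576
  P(4)·log₂(P(4)/Q(4)) = (1/4)·log₂((1/4)/(3/10)) = -0.06576

D_KL(P||Q) = 0.58048 + 0.58048 - 0.31576 - 0.06576 = 0.77944 ≈ 0.7794 bits

D_KL(Q||P) = Σ Q(x) log₂(Q(x)/P(x))

Computing term by term:
  Q(1)·log₂(Q(1)/P(1)) = (1/20)·log₂((1/20)/(1/4)) = -0.11610
  Q(2)·log₂(Q(2)/P(2)) = (1/20)·log₂((1/20)/(1/4)) = -0.11610
  Q(3)·log₂(Q(3)/P(3)) = (3/5)·log₂((3/5)/(1/4)) = 0.75782
  Q(4)·log₂(Q(4)/P(4)) = (3/10)·log₂((3/10)/(1/4)) = 0.07891

D_KL(Q||P) = -0.11610 - 0.11610 + 0.75782 + 0.07891 = 0.60453 ≈ 0.6045 bits

These are NOT equal (difference: 0.1749 bits). KL divergence is asymmetric: D_KL(P||Q) ≠ D_KL(Q||P) in general.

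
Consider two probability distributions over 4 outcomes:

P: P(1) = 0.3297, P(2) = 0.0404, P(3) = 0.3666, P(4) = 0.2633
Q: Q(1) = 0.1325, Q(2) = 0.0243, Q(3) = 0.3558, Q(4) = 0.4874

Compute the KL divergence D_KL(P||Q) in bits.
0.2451 bits

D_KL(P||Q) = Σ P(x) log₂(P(x)/Q(x))

Computing term by term:
  P(1)·log₂(P(1)/Q(1)) = 0.3297·log₂(0.3297/0.1325) = 0.43361
  P(2)·log₂(P(2)/Q(2)) = 0.0404·log₂(0.0404/0.0243) = 0.02963
  P(3)·log₂(P(3)/Q(3)) = 0.3666·log₂(0.3666/0.3558) = 0.01582
  P(4)·log₂(P(4)/Q(4)) = 0.2633·log₂(0.2633/0.4874) = -0.23392

D_KL(P||Q) = 0.43361 + 0.02963 + 0.01582 - 0.23392 = 0.24514 ≈ 0.2451 bits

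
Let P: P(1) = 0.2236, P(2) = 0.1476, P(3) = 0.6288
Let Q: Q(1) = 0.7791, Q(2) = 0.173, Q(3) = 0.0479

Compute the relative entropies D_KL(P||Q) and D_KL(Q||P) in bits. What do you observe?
D_KL(P||Q) = 1.8992 bits, D_KL(Q||P) = 1.2648 bits. The two directions give different values (D_KL(P||Q) exceeds D_KL(Q||P) by 0.6344 bits): KL divergence is asymmetric.

D_KL(P||Q) = Σ P(x) log₂(P(x)/Q(x))

Computing term by term:
  P(1)·log₂(P(1)/Q(1)) = 0.2236·log₂(0.2236/0.7791) = -0.40268
  P(2)·log₂(P(2)/Q(2)) = 0.1476·log₂(0.1476/0.173) = -0.03381
  P(3)·log₂(P(3)/Q(3)) = 0.6288·log₂(0.6288/0.0479) = 2.33568

D_KL(P||Q) = -0.40268 - 0.03381 + 2.33568 = 1.89919 ≈ 1.8992 bits

D_KL(Q||P) = Σ Q(x) log₂(Q(x)/P(x))

Computing term by term:
  Q(1)·log₂(Q(1)/P(1)) = 0.7791·log₂(0.7791/0.2236) = 1.40307
  Q(2)·log₂(Q(2)/P(2)) = 0.173·log₂(0.173/0.1476) = 0.03963
  Q(3)·log₂(Q(3)/P(3)) = 0.0479·log₂(0.0479/0.6288) = -0.17792

D_KL(Q||P) = 1.40307 + 0.03963 - 0.17792 = 1.26478 ≈ 1.2648 bits

These are NOT equal (difference: 0.6344 bits). KL divergence is asymmetric: D_KL(P||Q) ≠ D_KL(Q||P) in general.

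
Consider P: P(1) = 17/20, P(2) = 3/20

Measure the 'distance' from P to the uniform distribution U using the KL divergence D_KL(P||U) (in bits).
0.3902 bits

U(i) = 1/2 for all i

D_KL(P||U) = Σ P(x) log₂(P(x) / (1/2))
           = Σ P(x) log₂(P(x)) + log₂(2)
           = log₂(2) - H(P)

H(P) = -Σ P(x) log₂(P(x)):
  -P(1)·log₂(P(1)) = -(17/20)·log₂(17/20) = 0.19930
  -P(2)·log₂(P(2)) = -(3/20)·log₂(3/20) = 0.41054
H(P) = 0.19930 + 0.41054 = 0.60984 bits

log₂(2) = 1.00000 bits

D_KL(P||U) = 1.00000 - 0.60984 = 0.39016 ≈ 0.3902 bits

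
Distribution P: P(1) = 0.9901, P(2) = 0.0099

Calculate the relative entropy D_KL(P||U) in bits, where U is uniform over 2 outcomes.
0.9199 bits

U(i) = 1/2 for all i

D_KL(P||U) = Σ P(x) log₂(P(x) / (1/2))
           = Σ P(x) log₂(P(x)) + log₂(2)
           = log₂(2) - H(P)

H(P) = -Σ P(x) log₂(P(x)):
  -P(1)·log₂(P(1)) = -(0.9901)·log₂(0.9901) = 0.01421
  -P(2)·log₂(P(2)) = -(0.0099)·log₂(0.0099) = 0.06592
H(P) = 0.01421 + 0.06592 = 0.08013 bits

log₂(2) = 1.00000 bits

D_KL(P||U) = 1.00000 - 0.08013 = 0.91987 ≈ 0.9199 bits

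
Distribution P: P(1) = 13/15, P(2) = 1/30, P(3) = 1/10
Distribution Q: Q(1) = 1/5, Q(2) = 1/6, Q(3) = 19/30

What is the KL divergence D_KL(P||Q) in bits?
1.4897 bits

D_KL(P||Q) = Σ P(x) log₂(P(x)/Q(x))

Computing term by term:
  P(1)·log₂(P(1)/Q(1)) = (13/15)·log₂((13/15)/(1/5)) = 1.83341
  P(2)·log₂(P(2)/Q(2)) = (1/30)·log₂((1/30)/(1/6)) = -0.07740
  P(3)·log₂(P(3)/Q(3)) = (1/10)·log₂((1/10)/(19/30)) = -0.26630

D_KL(P||Q) = 1.83341 - 0.07740 - 0.26630 = 1.48971 ≈ 1.4897 bits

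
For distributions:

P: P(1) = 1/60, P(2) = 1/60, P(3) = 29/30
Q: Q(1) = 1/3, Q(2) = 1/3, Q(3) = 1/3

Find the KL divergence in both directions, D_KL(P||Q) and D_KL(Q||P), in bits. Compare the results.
D_KL(P||Q) = 1.3408 bits, D_KL(Q||P) = 2.3693 bits. D_KL(Q||P) is larger than D_KL(P||Q) by 1.0285 bits; the two directions differ.

D_KL(P||Q) = Σ P(x) log₂(P(x)/Q(x))

Computing term by term:
  P(1)·log₂(P(1)/Q(1)) = (1/60)·log₂((1/60)/(1/3)) = -0.07203
  P(2)·log₂(P(2)/Q(2)) = (1/60)·log₂((1/60)/(1/3)) = -0.07203
  P(3)·log₂(P(3)/Q(3)) = (29/30)·log₂((29/30)/(1/3)) = 1.48485

D_KL(P||Q) = -0.07203 - 0.07203 + 1.48485 = 1.34079 ≈ 1.3408 bits

D_KL(Q||P) = Σ Q(x) log₂(Q(x)/P(x))

Computing term by term:
  Q(1)·log₂(Q(1)/P(1)) = (1/3)·log₂((1/3)/(1/60)) = 1.44064
  Q(2)·log₂(Q(2)/P(2)) = (1/3)·log₂((1/3)/(1/60)) = 1.44064
  Q(3)·log₂(Q(3)/P(3)) = (1/3)·log₂((1/3)/(29/30)) = -0.51202

D_KL(Q||P) = 1.44064 + 1.44064 - 0.51202 = 2.36926 ≈ 2.3693 bits

These are NOT equal (difference: 1.0285 bits). KL divergence is asymmetric: D_KL(P||Q) ≠ D_KL(Q||P) in general.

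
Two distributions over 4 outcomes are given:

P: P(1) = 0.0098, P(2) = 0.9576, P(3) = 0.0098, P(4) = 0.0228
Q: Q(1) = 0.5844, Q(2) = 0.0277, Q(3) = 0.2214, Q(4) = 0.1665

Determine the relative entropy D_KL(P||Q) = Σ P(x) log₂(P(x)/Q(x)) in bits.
4.7275 bits

D_KL(P||Q) = Σ P(x) log₂(P(x)/Q(x))

Computing term by term:
  P(1)·log₂(P(1)/Q(1)) = 0.0098·log₂(0.0098/0.5844) = -0.05780
  P(2)·log₂(P(2)/Q(2)) = 0.9576·log₂(0.9576/0.0277) = 4.89474
  P(3)·log₂(P(3)/Q(3)) = 0.0098·log₂(0.0098/0.2214) = -0.04408
  P(4)·log₂(P(4)/Q(4)) = 0.0228·log₂(0.0228/0.1665) = -0.06540

D_KL(P||Q) = -0.05780 + 4.89474 - 0.04408 - 0.06540 = 4.72746 ≈ 4.7275 bits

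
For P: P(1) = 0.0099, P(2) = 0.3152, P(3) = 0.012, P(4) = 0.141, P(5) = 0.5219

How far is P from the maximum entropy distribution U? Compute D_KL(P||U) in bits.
0.7663 bits

U(i) = 1/5 for all i

D_KL(P||U) = Σ P(x) log₂(P(x) / (1/5))
           = Σ P(x) log₂(P(x)) + log₂(5)
           = log₂(5) - H(P)

H(P) = -Σ P(x) log₂(P(x)):
  -P(1)·log₂(P(1)) = -(0.0099)·log₂(0.0099) = 0.06592
  -P(2)·log₂(P(2)) = -(0.3152)·log₂(0.3152) = 0.52502
  -P(3)·log₂(P(3)) = -(0.012)·log₂(0.012) = 0.07657
  -P(4)·log₂(P(4)) = -(0.141)·log₂(0.141) = 0.39850
  -P(5)·log₂(P(5)) = -(0.5219)·log₂(0.5219) = 0.48962
H(P) = 0.06592 + 0.52502 + 0.07657 + 0.39850 + 0.48962 = 1.55563 bits

log₂(5) = 2.32193 bits

D_KL(P||U) = 2.32193 - 1.55563 = 0.76630 ≈ 0.7663 bits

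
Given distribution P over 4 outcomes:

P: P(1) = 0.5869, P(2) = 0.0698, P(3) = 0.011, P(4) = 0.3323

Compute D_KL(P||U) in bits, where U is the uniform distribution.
0.6810 bits

U(i) = 1/4 for all i

D_KL(P||U) = Σ P(x) log₂(P(x) / (1/4))
           = Σ P(x) log₂(P(x)) + log₂(4)
           = log₂(4) - H(P)

H(P) = -Σ P(x) log₂(P(x)):
  -P(1)·log₂(P(1)) = -(0.5869)·log₂(0.5869) = 0.45122
  -P(2)·log₂(P(2)) = -(0.0698)·log₂(0.0698) = 0.26808
  -P(3)·log₂(P(3)) = -(0.011)·log₂(0.011) = 0.07157
  -P(4)·log₂(P(4)) = -(0.3323)·log₂(0.3323) = 0.52817
H(P) = 0.45122 + 0.26808 + 0.07157 + 0.52817 = 1.31904 bits

log₂(4) = 2.00000 bits

D_KL(P||U) = 2.00000 - 1.31904 = 0.68096 ≈ 0.6810 bits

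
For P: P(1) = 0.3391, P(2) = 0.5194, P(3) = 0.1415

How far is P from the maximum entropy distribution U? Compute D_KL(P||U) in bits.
0.1658 bits

U(i) = 1/3 for all i

D_KL(P||U) = Σ P(x) log₂(P(x) / (1/3))
           = Σ P(x) log₂(P(x)) + log₂(3)
           = log₂(3) - H(P)

H(P) = -Σ P(x) log₂(P(x)):
  -P(1)·log₂(P(1)) = -(0.3391)·log₂(0.3391) = 0.52907
  -P(2)·log₂(P(2)) = -(0.5194)·log₂(0.5194) = 0.49088
  -P(3)·log₂(P(3)) = -(0.1415)·log₂(0.1415) = 0.39919
H(P) = 0.52907 + 0.49088 + 0.39919 = 1.41914 bits

log₂(3) = 1.58496 bits

D_KL(P||U) = 1.58496 - 1.41914 = 0.16582 ≈ 0.1658 bits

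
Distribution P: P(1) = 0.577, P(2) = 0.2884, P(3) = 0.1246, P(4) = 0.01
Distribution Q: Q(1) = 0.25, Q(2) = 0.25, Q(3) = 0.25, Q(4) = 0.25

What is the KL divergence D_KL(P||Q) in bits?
0.5841 bits

D_KL(P||Q) = Σ P(x) log₂(P(x)/Q(x))

Computing term by term:
  P(1)·log₂(P(1)/Q(1)) = 0.577·log₂(0.577/0.25) = 0.69623
  P(2)·log₂(P(2)/Q(2)) = 0.2884·log₂(0.2884/0.25) = 0.05945
  P(3)·log₂(P(3)/Q(3)) = 0.1246·log₂(0.1246/0.25) = -0.12518
  P(4)·log₂(P(4)/Q(4)) = 0.01·log₂(0.01/0.25) = -0.04644

D_KL(P||Q) = 0.69623 + 0.05945 - 0.12518 - 0.04644 = 0.58406 ≈ 0.5841 bits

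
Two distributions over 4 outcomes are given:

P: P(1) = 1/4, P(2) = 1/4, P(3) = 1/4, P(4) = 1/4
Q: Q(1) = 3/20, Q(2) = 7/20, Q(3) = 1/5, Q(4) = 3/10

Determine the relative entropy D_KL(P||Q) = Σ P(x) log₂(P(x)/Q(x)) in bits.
0.0776 bits

D_KL(P||Q) = Σ P(x) log₂(P(x)/Q(x))

Computing term by term:
  P(1)·log₂(P(1)/Q(1)) = (1/4)·log₂((1/4)/(3/20)) = 0.18424
  P(2)·log₂(P(2)/Q(2)) = (1/4)·log₂((1/4)/(7/20)) = -0.12136
  P(3)·log₂(P(3)/Q(3)) = (1/4)·log₂((1/4)/(1/5)) = 0.08048
  P(4)·log₂(P(4)/Q(4)) = (1/4)·log₂((1/4)/(3/10)) = -0.06576

D_KL(P||Q) = 0.18424 - 0.12136 + 0.08048 - 0.06576 = 0.07760 ≈ 0.0776 bits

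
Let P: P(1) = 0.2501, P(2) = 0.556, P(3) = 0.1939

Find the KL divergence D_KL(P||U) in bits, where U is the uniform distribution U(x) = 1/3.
0.1552 bits

U(i) = 1/3 for all i

D_KL(P||U) = Σ P(x) log₂(P(x) / (1/3))
           = Σ P(x) log₂(P(x)) + log₂(3)
           = log₂(3) - H(P)

H(P) = -Σ P(x) log₂(P(x)):
  -P(1)·log₂(P(1)) = -(0.2501)·log₂(0.2501) = 0.50006
  -P(2)·log₂(P(2)) = -(0.556)·log₂(0.556) = 0.47084
  -P(3)·log₂(P(3)) = -(0.1939)·log₂(0.1939) = 0.45889
H(P) = 0.50006 + 0.47084 + 0.45889 = 1.42979 bits

log₂(3) = 1.58496 bits

D_KL(P||U) = 1.58496 - 1.42979 = 0.15517 ≈ 0.1552 bits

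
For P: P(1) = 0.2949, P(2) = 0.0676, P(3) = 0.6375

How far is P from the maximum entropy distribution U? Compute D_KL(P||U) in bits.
0.3886 bits

U(i) = 1/3 for all i

D_KL(P||U) = Σ P(x) log₂(P(x) / (1/3))
           = Σ P(x) log₂(P(x)) + log₂(3)
           = log₂(3) - H(P)

H(P) = -Σ P(x) log₂(P(x)):
  -P(1)·log₂(P(1)) = -(0.2949)·log₂(0.2949) = 0.51953
  -P(2)·log₂(P(2)) = -(0.0676)·log₂(0.0676) = 0.26275
  -P(3)·log₂(P(3)) = -(0.6375)·log₂(0.6375) = 0.41406
H(P) = 0.51953 + 0.26275 + 0.41406 = 1.19634 bits

log₂(3) = 1.58496 bits

D_KL(P||U) = 1.58496 - 1.19634 = 0.38862 ≈ 0.3886 bits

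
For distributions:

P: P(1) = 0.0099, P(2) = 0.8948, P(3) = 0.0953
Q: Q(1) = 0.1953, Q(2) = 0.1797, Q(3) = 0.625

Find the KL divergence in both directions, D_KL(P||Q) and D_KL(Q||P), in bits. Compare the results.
D_KL(P||Q) = 1.7712 bits, D_KL(Q||P) = 2.1198 bits. D_KL(Q||P) is larger than D_KL(P||Q) by 0.3486 bits; the two directions differ.

D_KL(P||Q) = Σ P(x) log₂(P(x)/Q(x))

Computing term by term:
  P(1)·log₂(P(1)/Q(1)) = 0.0099·log₂(0.0099/0.1953) = -0.04259
  P(2)·log₂(P(2)/Q(2)) = 0.8948·log₂(0.8948/0.1797) = 2.07233
  P(3)·log₂(P(3)/Q(3)) = 0.0953·log₂(0.0953/0.625) = -0.25858

D_KL(P||Q) = -0.04259 + 2.07233 - 0.25858 = 1.77116 ≈ 1.7712 bits

D_KL(Q||P) = Σ Q(x) log₂(Q(x)/P(x))

Computing term by term:
  Q(1)·log₂(Q(1)/P(1)) = 0.1953·log₂(0.1953/0.0099) = 0.84020
  Q(2)·log₂(Q(2)/P(2)) = 0.1797·log₂(0.1797/0.8948) = -0.41618
  Q(3)·log₂(Q(3)/P(3)) = 0.625·log₂(0.625/0.0953) = 1.69582

D_KL(Q||P) = 0.84020 - 0.41618 + 1.69582 = 2.11984 ≈ 2.1198 bits

These are NOT equal (difference: 0.3486 bits). KL divergence is asymmetric: D_KL(P||Q) ≠ D_KL(Q||P) in general.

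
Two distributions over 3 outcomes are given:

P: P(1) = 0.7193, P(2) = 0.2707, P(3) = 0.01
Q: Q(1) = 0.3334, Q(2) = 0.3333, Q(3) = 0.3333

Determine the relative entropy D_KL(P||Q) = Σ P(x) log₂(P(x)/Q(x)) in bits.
0.6661 bits

D_KL(P||Q) = Σ P(x) log₂(P(x)/Q(x))

Computing term by term:
  P(1)·log₂(P(1)/Q(1)) = 0.7193·log₂(0.7193/0.3334) = 0.79795
  P(2)·log₂(P(2)/Q(2)) = 0.2707·log₂(0.2707/0.3333) = -0.08124
  P(3)·log₂(P(3)/Q(3)) = 0.01·log₂(0.01/0.3333) = -0.05059

D_KL(P||Q) = 0.79795 - 0.08124 - 0.05059 = 0.66612 ≈ 0.6661 bits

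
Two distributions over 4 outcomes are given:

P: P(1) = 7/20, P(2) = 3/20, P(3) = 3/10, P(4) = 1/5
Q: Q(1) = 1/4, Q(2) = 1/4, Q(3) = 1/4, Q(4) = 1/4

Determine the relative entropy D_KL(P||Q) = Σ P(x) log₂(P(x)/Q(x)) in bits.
0.0739 bits

D_KL(P||Q) = Σ P(x) log₂(P(x)/Q(x))

Computing term by term:
  P(1)·log₂(P(1)/Q(1)) = (7/20)·log₂((7/20)/(1/4)) = 0.16990
  P(2)·log₂(P(2)/Q(2)) = (3/20)·log₂((3/20)/(1/4)) = -0.11054
  P(3)·log₂(P(3)/Q(3)) = (3/10)·log₂((3/10)/(1/4)) = 0.07891
  P(4)·log₂(P(4)/Q(4)) = (1/5)·log₂((1/5)/(1/4)) = -0.06439

D_KL(P||Q) = 0.16990 - 0.11054 + 0.07891 - 0.06439 = 0.07388 ≈ 0.0739 bits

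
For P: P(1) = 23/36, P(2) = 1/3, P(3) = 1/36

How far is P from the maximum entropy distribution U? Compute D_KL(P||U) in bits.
0.5001 bits

U(i) = 1/3 for all i

D_KL(P||U) = Σ P(x) log₂(P(x) / (1/3))
           = Σ P(x) log₂(P(x)) + log₂(3)
           = log₂(3) - H(P)

H(P) = -Σ P(x) log₂(P(x)):
  -P(1)·log₂(P(1)) = -(23/36)·log₂(23/36) = 0.41295
  -P(2)·log₂(P(2)) = -(1/3)·log₂(1/3) = 0.52832
  -P(3)·log₂(P(3)) = -(1/36)·log₂(1/36) = 0.14361
H(P) = 0.41295 + 0.52832 + 0.14361 = 1.08488 bits

log₂(3) = 1.58496 bits

D_KL(P||U) = 1.58496 - 1.08488 = 0.50008 ≈ 0.5001 bits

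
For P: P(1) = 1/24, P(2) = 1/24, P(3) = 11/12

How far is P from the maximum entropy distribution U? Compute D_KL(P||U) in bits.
1.0878 bits

U(i) = 1/3 for all i

D_KL(P||U) = Σ P(x) log₂(P(x) / (1/3))
           = Σ P(x) log₂(P(x)) + log₂(3)
           = log₂(3) - H(P)

H(P) = -Σ P(x) log₂(P(x)):
  -P(1)·log₂(P(1)) = -(1/24)·log₂(1/24) = 0.19104
  -P(2)·log₂(P(2)) = -(1/24)·log₂(1/24) = 0.19104
  -P(3)·log₂(P(3)) = -(11/12)·log₂(11/12) = 0.11507
H(P) = 0.19104 + 0.19104 + 0.11507 = 0.49715 bits

log₂(3) = 1.58496 bits

D_KL(P||U) = 1.58496 - 0.49715 = 1.08781 ≈ 1.0878 bits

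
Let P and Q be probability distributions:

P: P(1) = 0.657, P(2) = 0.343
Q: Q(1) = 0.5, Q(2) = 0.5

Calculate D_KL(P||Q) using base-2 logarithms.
0.0723 bits

D_KL(P||Q) = Σ P(x) log₂(P(x)/Q(x))

Computing term by term:
  P(1)·log₂(P(1)/Q(1)) = 0.657·log₂(0.657/0.5) = 0.25884
  P(2)·log₂(P(2)/Q(2)) = 0.343·log₂(0.343/0.5) = -0.18650

D_KL(P||Q) = 0.25884 - 0.18650 = 0.07234 ≈ 0.0723 bits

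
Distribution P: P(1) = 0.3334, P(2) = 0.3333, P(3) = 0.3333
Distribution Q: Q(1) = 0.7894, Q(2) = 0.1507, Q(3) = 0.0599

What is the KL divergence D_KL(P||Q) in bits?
0.7924 bits

D_KL(P||Q) = Σ P(x) log₂(P(x)/Q(x))

Computing term by term:
  P(1)·log₂(P(1)/Q(1)) = 0.3334·log₂(0.3334/0.7894) = -0.41458
  P(2)·log₂(P(2)/Q(2)) = 0.3333·log₂(0.3333/0.1507) = 0.38168
  P(3)·log₂(P(3)/Q(3)) = 0.3333·log₂(0.3333/0.0599) = 0.82532

D_KL(P||Q) = -0.41458 + 0.38168 + 0.82532 = 0.79242 ≈ 0.7924 bits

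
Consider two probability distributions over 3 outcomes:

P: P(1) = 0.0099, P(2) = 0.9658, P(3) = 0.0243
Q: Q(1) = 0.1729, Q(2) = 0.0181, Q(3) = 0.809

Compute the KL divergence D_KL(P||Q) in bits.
5.3777 bits

D_KL(P||Q) = Σ P(x) log₂(P(x)/Q(x))

Computing term by term:
  P(1)·log₂(P(1)/Q(1)) = 0.0099·log₂(0.0099/0.1729) = -0.04085
  P(2)·log₂(P(2)/Q(2)) = 0.9658·log₂(0.9658/0.0181) = 5.54143
  P(3)·log₂(P(3)/Q(3)) = 0.0243·log₂(0.0243/0.809) = -0.12289

D_KL(P||Q) = -0.04085 + 5.54143 - 0.12289 = 5.37769 ≈ 5.3777 bits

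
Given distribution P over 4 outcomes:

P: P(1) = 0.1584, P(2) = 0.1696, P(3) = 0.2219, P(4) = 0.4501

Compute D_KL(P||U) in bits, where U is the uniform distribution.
0.1444 bits

U(i) = 1/4 for all i

D_KL(P||U) = Σ P(x) log₂(P(x) / (1/4))
           = Σ P(x) log₂(P(x)) + log₂(4)
           = log₂(4) - H(P)

H(P) = -Σ P(x) log₂(P(x)):
  -P(1)·log₂(P(1)) = -(0.1584)·log₂(0.1584) = 0.42108
  -P(2)·log₂(P(2)) = -(0.1696)·log₂(0.1696) = 0.43414
  -P(3)·log₂(P(3)) = -(0.2219)·log₂(0.2219) = 0.48197
  -P(4)·log₂(P(4)) = -(0.4501)·log₂(0.4501) = 0.51837
H(P) = 0.42108 + 0.43414 + 0.48197 + 0.51837 = 1.85556 bits

log₂(4) = 2.00000 bits

D_KL(P||U) = 2.00000 - 1.85556 = 0.14444 ≈ 0.1444 bits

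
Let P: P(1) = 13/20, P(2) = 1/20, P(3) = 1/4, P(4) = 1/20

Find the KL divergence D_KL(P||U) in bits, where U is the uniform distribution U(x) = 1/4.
0.6638 bits

U(i) = 1/4 for all i

D_KL(P||U) = Σ P(x) log₂(P(x) / (1/4))
           = Σ P(x) log₂(P(x)) + log₂(4)
           = log₂(4) - H(P)

H(P) = -Σ P(x) log₂(P(x)):
  -P(1)·log₂(P(1)) = -(13/20)·log₂(13/20) = 0.40397
  -P(2)·log₂(P(2)) = -(1/20)·log₂(1/20) = 0.21610
  -P(3)·log₂(P(3)) = -(1/4)·log₂(1/4) = 0.50000
  -P(4)·log₂(P(4)) = -(1/20)·log₂(1/20) = 0.21610
H(P) = 0.40397 + 0.21610 + 0.50000 + 0.21610 = 1.33617 bits

log₂(4) = 2.00000 bits

D_KL(P||U) = 2.00000 - 1.33617 = 0.66383 ≈ 0.6638 bits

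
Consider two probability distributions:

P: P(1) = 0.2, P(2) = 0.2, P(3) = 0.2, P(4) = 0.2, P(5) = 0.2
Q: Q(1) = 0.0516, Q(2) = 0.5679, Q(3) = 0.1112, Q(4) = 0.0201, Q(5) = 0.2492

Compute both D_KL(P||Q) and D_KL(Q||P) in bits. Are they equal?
D_KL(P||Q) = 0.8586 bits, D_KL(Q||P) = 0.6725 bits. No, they are not equal.

D_KL(P||Q) = Σ P(x) log₂(P(x)/Q(x))

Computing term by term:
  P(1)·log₂(P(1)/Q(1)) = 0.2·log₂(0.2/0.0516) = 0.39091
  P(2)·log₂(P(2)/Q(2)) = 0.2·log₂(0.2/0.5679) = -0.30113
  P(3)·log₂(P(3)/Q(3)) = 0.2·log₂(0.2/0.1112) = 0.16937
  P(4)·log₂(P(4)/Q(4)) = 0.2·log₂(0.2/0.0201) = 0.66295
  P(5)·log₂(P(5)/Q(5)) = 0.2·log₂(0.2/0.2492) = -0.06346

D_KL(P||Q) = 0.39091 - 0.30113 + 0.16937 + 0.66295 - 0.06346 = 0.85864 ≈ 0.8586 bits

D_KL(Q||P) = Σ Q(x) log₂(Q(x)/P(x))

Computing term by term:
  Q(1)·log₂(Q(1)/P(1)) = 0.0516·log₂(0.0516/0.2) = -0.10086
  Q(2)·log₂(Q(2)/P(2)) = 0.5679·log₂(0.5679/0.2) = 0.85505
  Q(3)·log₂(Q(3)/P(3)) = 0.1112·log₂(0.1112/0.2) = -0.09417
  Q(4)·log₂(Q(4)/P(4)) = 0.0201·log₂(0.0201/0.2) = -0.06663
  Q(5)·log₂(Q(5)/P(5)) = 0.2492·log₂(0.2492/0.2) = 0.07907

D_KL(Q||P) = -0.10086 + 0.85505 - 0.09417 - 0.06663 + 0.07907 = 0.67246 ≈ 0.6725 bits

These are NOT equal (difference: 0.1861 bits). KL divergence is asymmetric: D_KL(P||Q) ≠ D_KL(Q||P) in general.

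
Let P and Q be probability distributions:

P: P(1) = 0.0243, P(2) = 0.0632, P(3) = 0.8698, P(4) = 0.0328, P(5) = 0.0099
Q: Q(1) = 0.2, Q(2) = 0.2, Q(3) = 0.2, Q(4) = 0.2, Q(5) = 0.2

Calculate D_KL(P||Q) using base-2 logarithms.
1.5372 bits

D_KL(P||Q) = Σ P(x) log₂(P(x)/Q(x))

Computing term by term:
  P(1)·log₂(P(1)/Q(1)) = 0.0243·log₂(0.0243/0.2) = -0.07390
  P(2)·log₂(P(2)/Q(2)) = 0.0632·log₂(0.0632/0.2) = -0.10504
  P(3)·log₂(P(3)/Q(3)) = 0.8698·log₂(0.8698/0.2) = 1.84457
  P(4)·log₂(P(4)/Q(4)) = 0.0328·log₂(0.0328/0.2) = -0.08555
  P(5)·log₂(P(5)/Q(5)) = 0.0099·log₂(0.0099/0.2) = -0.04293

D_KL(P||Q) = -0.07390 - 0.10504 + 1.84457 - 0.08555 - 0.04293 = 1.53715 ≈ 1.5372 bits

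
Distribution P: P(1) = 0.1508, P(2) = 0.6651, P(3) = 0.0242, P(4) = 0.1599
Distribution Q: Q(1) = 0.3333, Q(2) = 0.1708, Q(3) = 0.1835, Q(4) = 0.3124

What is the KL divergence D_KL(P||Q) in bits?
0.9067 bits

D_KL(P||Q) = Σ P(x) log₂(P(x)/Q(x))

Computing term by term:
  P(1)·log₂(P(1)/Q(1)) = 0.1508·log₂(0.1508/0.3333) = -0.17254
  P(2)·log₂(P(2)/Q(2)) = 0.6651·log₂(0.6651/0.1708) = 1.30444
  P(3)·log₂(P(3)/Q(3)) = 0.0242·log₂(0.0242/0.1835) = -0.07073
  P(4)·log₂(P(4)/Q(4)) = 0.1599·log₂(0.1599/0.3124) = -0.15450

D_KL(P||Q) = -0.17254 + 1.30444 - 0.07073 - 0.15450 = 0.90667 ≈ 0.9067 bits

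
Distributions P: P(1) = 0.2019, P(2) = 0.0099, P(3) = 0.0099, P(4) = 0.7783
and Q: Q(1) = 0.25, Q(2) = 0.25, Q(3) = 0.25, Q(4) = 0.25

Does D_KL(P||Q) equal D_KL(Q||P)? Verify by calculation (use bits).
D_KL(P||Q) = 1.1207 bits, D_KL(Q||P) = 1.9967 bits. No — D_KL(P||Q) ≠ D_KL(Q||P) for this pair.

D_KL(P||Q) = Σ P(x) log₂(P(x)/Q(x))

Computing term by term:
  P(1)·log₂(P(1)/Q(1)) = 0.2019·log₂(0.2019/0.25) = -0.06224
  P(2)·log₂(P(2)/Q(2)) = 0.0099·log₂(0.0099/0.25) = -0.04612
  P(3)·log₂(P(3)/Q(3)) = 0.0099·log₂(0.0099/0.25) = -0.04612
  P(4)·log₂(P(4)/Q(4)) = 0.7783·log₂(0.7783/0.25) = 1.27517

D_KL(P||Q) = -0.06224 - 0.04612 - 0.04612 + 1.27517 = 1.12069 ≈ 1.1207 bits

D_KL(Q||P) = Σ Q(x) log₂(Q(x)/P(x))

Computing term by term:
  Q(1)·log₂(Q(1)/P(1)) = 0.25·log₂(0.25/0.2019) = 0.07707
  Q(2)·log₂(Q(2)/P(2)) = 0.25·log₂(0.25/0.0099) = 1.16459
  Q(3)·log₂(Q(3)/P(3)) = 0.25·log₂(0.25/0.0099) = 1.16459
  Q(4)·log₂(Q(4)/P(4)) = 0.25·log₂(0.25/0.7783) = -0.40960

D_KL(Q||P) = 0.07707 + 1.16459 + 1.16459 - 0.40960 = 1.99665 ≈ 1.9967 bits

These are NOT equal (difference: 0.8760 bits). KL divergence is asymmetric: D_KL(P||Q) ≠ D_KL(Q||P) in general.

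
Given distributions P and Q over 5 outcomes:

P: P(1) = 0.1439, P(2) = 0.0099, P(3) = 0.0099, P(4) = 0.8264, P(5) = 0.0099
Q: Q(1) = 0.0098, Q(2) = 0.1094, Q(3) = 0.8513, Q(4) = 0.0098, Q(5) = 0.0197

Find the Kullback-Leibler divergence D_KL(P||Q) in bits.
5.7373 bits

D_KL(P||Q) = Σ P(x) log₂(P(x)/Q(x))

Computing term by term:
  P(1)·log₂(P(1)/Q(1)) = 0.1439·log₂(0.1439/0.0098) = 0.55778
  P(2)·log₂(P(2)/Q(2)) = 0.0099·log₂(0.0099/0.1094) = -0.03431
  P(3)·log₂(P(3)/Q(3)) = 0.0099·log₂(0.0099/0.8513) = -0.06362
  P(4)·log₂(P(4)/Q(4)) = 0.8264·log₂(0.8264/0.0098) = 5.28724
  P(5)·log₂(P(5)/Q(5)) = 0.0099·log₂(0.0099/0.0197) = -0.00983

D_KL(P||Q) = 0.55778 - 0.03431 - 0.06362 + 5.28724 - 0.00983 = 5.73726 ≈ 5.7373 bits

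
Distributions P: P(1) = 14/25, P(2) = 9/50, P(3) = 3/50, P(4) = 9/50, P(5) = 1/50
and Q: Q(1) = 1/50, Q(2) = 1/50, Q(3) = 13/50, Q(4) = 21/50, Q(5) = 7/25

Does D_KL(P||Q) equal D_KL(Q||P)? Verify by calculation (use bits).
D_KL(P||Q) = 2.8396 bits, D_KL(Q||P) = 1.9699 bits. No — D_KL(P||Q) ≠ D_KL(Q||P) for this pair.

D_KL(P||Q) = Σ P(x) log₂(P(x)/Q(x))

Computing term by term:
  P(1)·log₂(P(1)/Q(1)) = (14/25)·log₂((14/25)/(1/50)) = 2.69212
  P(2)·log₂(P(2)/Q(2)) = (9/50)·log₂((9/50)/(1/50)) = 0.57059
  P(3)·log₂(P(3)/Q(3)) = (3/50)·log₂((3/50)/(13/50)) = -0.12693
  P(4)·log₂(P(4)/Q(4)) = (9/50)·log₂((9/50)/(21/50)) = -0.22003
  P(5)·log₂(P(5)/Q(5)) = (1/50)·log₂((1/50)/(7/25)) = -0.07615

D_KL(P||Q) = 2.69212 + 0.57059 - 0.12693 - 0.22003 - 0.07615 = 2.83960 ≈ 2.8396 bits

D_KL(Q||P) = Σ Q(x) log₂(Q(x)/P(x))

Computing term by term:
  Q(1)·log₂(Q(1)/P(1)) = (1/50)·log₂((1/50)/(14/25)) = -0.09615
  Q(2)·log₂(Q(2)/P(2)) = (1/50)·log₂((1/50)/(9/50)) = -0.06340
  Q(3)·log₂(Q(3)/P(3)) = (13/50)·log₂((13/50)/(3/50)) = 0.55002
  Q(4)·log₂(Q(4)/P(4)) = (21/50)·log₂((21/50)/(9/50)) = 0.51340
  Q(5)·log₂(Q(5)/P(5)) = (7/25)·log₂((7/25)/(1/50)) = 1.06606

D_KL(Q||P) = -0.09615 - 0.06340 + 0.55002 + 0.51340 + 1.06606 = 1.96993 ≈ 1.9699 bits

These are NOT equal (difference: 0.8697 bits). KL divergence is asymmetric: D_KL(P||Q) ≠ D_KL(Q||P) in general.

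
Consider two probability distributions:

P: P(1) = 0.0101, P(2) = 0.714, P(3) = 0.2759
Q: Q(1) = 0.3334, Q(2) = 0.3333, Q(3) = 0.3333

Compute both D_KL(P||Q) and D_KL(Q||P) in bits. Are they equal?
D_KL(P||Q) = 0.6586 bits, D_KL(Q||P) = 1.4065 bits. No, they are not equal.

D_KL(P||Q) = Σ P(x) log₂(P(x)/Q(x))

Computing term by term:
  P(1)·log₂(P(1)/Q(1)) = 0.0101·log₂(0.0101/0.3334) = -0.05095
  P(2)·log₂(P(2)/Q(2)) = 0.714·log₂(0.714/0.3333) = 0.78476
  P(3)·log₂(P(3)/Q(3)) = 0.2759·log₂(0.2759/0.3333) = -0.07523

D_KL(P||Q) = -0.05095 + 0.78476 - 0.07523 = 0.65858 ≈ 0.6586 bits

D_KL(Q||P) = Σ Q(x) log₂(Q(x)/P(x))

Computing term by term:
  Q(1)·log₂(Q(1)/P(1)) = 0.3334·log₂(0.3334/0.0101) = 1.68195
  Q(2)·log₂(Q(2)/P(2)) = 0.3333·log₂(0.3333/0.714) = -0.36633
  Q(3)·log₂(Q(3)/P(3)) = 0.3333·log₂(0.3333/0.2759) = 0.09088

D_KL(Q||P) = 1.68195 - 0.36633 + 0.09088 = 1.40650 ≈ 1.4065 bits

These are NOT equal (difference: 0.7479 bits). KL divergence is asymmetric: D_KL(P||Q) ≠ D_KL(Q||P) in general.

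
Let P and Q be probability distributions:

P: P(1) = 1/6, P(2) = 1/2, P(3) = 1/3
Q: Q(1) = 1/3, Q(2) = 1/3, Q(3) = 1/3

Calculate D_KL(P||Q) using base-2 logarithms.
0.1258 bits

D_KL(P||Q) = Σ P(x) log₂(P(x)/Q(x))

Computing term by term:
  P(1)·log₂(P(1)/Q(1)) = (1/6)·log₂((1/6)/(1/3)) = -0.16667
  P(2)·log₂(P(2)/Q(2)) = (1/2)·log₂((1/2)/(1/3)) = 0.29248
  P(3)·log₂(P(3)/Q(3)) = (1/3)·log₂((1/3)/(1/3)) = 0.00000

D_KL(P||Q) = -0.16667 + 0.29248 + 0.00000 = 0.12581 ≈ 0.1258 bits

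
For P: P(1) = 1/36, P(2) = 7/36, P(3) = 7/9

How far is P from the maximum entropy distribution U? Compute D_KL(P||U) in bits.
0.7000 bits

U(i) = 1/3 for all i

D_KL(P||U) = Σ P(x) log₂(P(x) / (1/3))
           = Σ P(x) log₂(P(x)) + log₂(3)
           = log₂(3) - H(P)

H(P) = -Σ P(x) log₂(P(x)):
  -P(1)·log₂(P(1)) = -(1/36)·log₂(1/36) = 0.14361
  -P(2)·log₂(P(2)) = -(7/36)·log₂(7/36) = 0.45939
  -P(3)·log₂(P(3)) = -(7/9)·log₂(7/9) = 0.28200
H(P) = 0.14361 + 0.45939 + 0.28200 = 0.88500 bits

log₂(3) = 1.58496 bits

D_KL(P||U) = 1.58496 - 0.88500 = 0.69996 ≈ 0.7000 bits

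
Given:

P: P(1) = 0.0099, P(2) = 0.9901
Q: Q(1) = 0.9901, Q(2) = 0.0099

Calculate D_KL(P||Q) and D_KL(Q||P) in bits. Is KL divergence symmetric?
D_KL(P||Q) = 6.5125 bits, D_KL(Q||P) = 6.5125 bits. The two values coincide for this particular pair, but no — KL divergence is not symmetric in general.

D_KL(P||Q) = Σ P(x) log₂(P(x)/Q(x))

Computing term by term:
  P(1)·log₂(P(1)/Q(1)) = 0.0099·log₂(0.0099/0.9901) = -0.06578
  P(2)·log₂(P(2)/Q(2)) = 0.9901·log₂(0.9901/0.0099) = 6.57823

D_KL(P||Q) = -0.06578 + 6.57823 = 6.51245 ≈ 6.5125 bits

D_KL(Q||P) = Σ Q(x) log₂(Q(x)/P(x))

Computing term by term:
  Q(1)·log₂(Q(1)/P(1)) = 0.9901·log₂(0.9901/0.0099) = 6.57823
  Q(2)·log₂(Q(2)/P(2)) = 0.0099·log₂(0.0099/0.9901) = -0.06578

D_KL(Q||P) = 6.57823 - 0.06578 = 6.51245 ≈ 6.5125 bits

These ARE equal here. Q is P with outcomes relabeled (Q(1) = P(2), Q(2) = P(1)) by a relabeling that is its own inverse, so the two sums contain exactly the same terms in a different order. This is a special case — KL divergence is not symmetric in general: D_KL(P||Q) ≠ D_KL(Q||P) for most P, Q.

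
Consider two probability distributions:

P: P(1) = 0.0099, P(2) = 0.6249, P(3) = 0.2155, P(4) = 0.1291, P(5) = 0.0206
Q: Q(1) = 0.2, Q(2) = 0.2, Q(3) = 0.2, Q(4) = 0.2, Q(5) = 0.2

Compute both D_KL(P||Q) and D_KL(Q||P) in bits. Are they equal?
D_KL(P||Q) = 0.8583 bits, D_KL(Q||P) = 1.2992 bits. No, they are not equal.

D_KL(P||Q) = Σ P(x) log₂(P(x)/Q(x))

Computing term by term:
  P(1)·log₂(P(1)/Q(1)) = 0.0099·log₂(0.0099/0.2) = -0.04293
  P(2)·log₂(P(2)/Q(2)) = 0.6249·log₂(0.6249/0.2) = 1.02710
  P(3)·log₂(P(3)/Q(3)) = 0.2155·log₂(0.2155/0.2) = 0.02321
  P(4)·log₂(P(4)/Q(4)) = 0.1291·log₂(0.1291/0.2) = -0.08153
  P(5)·log₂(P(5)/Q(5)) = 0.0206·log₂(0.0206/0.2) = -0.06755

D_KL(P||Q) = -0.04293 + 1.02710 + 0.02321 - 0.08153 - 0.06755 = 0.85830 ≈ 0.8583 bits

D_KL(Q||P) = Σ Q(x) log₂(Q(x)/P(x))

Computing term by term:
  Q(1)·log₂(Q(1)/P(1)) = 0.2·log₂(0.2/0.0099) = 0.86729
  Q(2)·log₂(Q(2)/P(2)) = 0.2·log₂(0.2/0.6249) = -0.32873
  Q(3)·log₂(Q(3)/P(3)) = 0.2·log₂(0.2/0.2155) = -0.02154
  Q(4)·log₂(Q(4)/P(4)) = 0.2·log₂(0.2/0.1291) = 0.12630
  Q(5)·log₂(Q(5)/P(5)) = 0.2·log₂(0.2/0.0206) = 0.65586

D_KL(Q||P) = 0.86729 - 0.32873 - 0.02154 + 0.12630 + 0.65586 = 1.29918 ≈ 1.2992 bits

These are NOT equal (difference: 0.4409 bits). KL divergence is asymmetric: D_KL(P||Q) ≠ D_KL(Q||P) in general.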